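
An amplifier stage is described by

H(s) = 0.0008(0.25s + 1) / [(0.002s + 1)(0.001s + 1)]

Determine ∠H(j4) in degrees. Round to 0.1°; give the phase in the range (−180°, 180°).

At ω = 4 rad/s:
zero (1 + j4·0.25) = 1 + j1 → |·| ≈ 1.4142, ∠ ≈ 45.00°
pole (1 + j4·0.002) = 1 + j0.008 → |·| ≈ 1, ∠ ≈ 0.46°
pole (1 + j4·0.001) = 1 + j0.004 → |·| ≈ 1, ∠ ≈ 0.23°
∠H = (45.00°) − (0.46° + 0.23°) = 44.31°

44.3°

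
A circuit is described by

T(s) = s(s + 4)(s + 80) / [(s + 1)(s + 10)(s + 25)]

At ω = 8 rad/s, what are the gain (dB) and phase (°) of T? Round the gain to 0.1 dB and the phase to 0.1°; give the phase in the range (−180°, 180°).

6.5 dB, 19.9°

At s = jω = j8:
zero (s+4): 4 + j8 → |·| = √(4²+8²) = √80 ≈ 8.9443, ∠ = arctan(8/4) ≈ 63.43°
zero (s+80): 80 + j8 → |·| = √(80²+8²) = √6464 ≈ 80.399, ∠ = arctan(8/80) ≈ 5.71°
zero at origin: s = j8 → |·| = 8, ∠ = 90.00°
pole (s+1): 1 + j8 → |·| = √(1²+8²) = √65 ≈ 8.0623, ∠ = arctan(8/1) ≈ 82.87°
pole (s+10): 10 + j8 → |·| = √(10²+8²) = √164 ≈ 12.806, ∠ = arctan(8/10) ≈ 38.66°
pole (s+25): 25 + j8 → |·| = √(25²+8²) = √689 ≈ 26.249, ∠ = arctan(8/25) ≈ 17.74°
|T| = 1 · 5752.9 / 2710.1 ≈ 2.1228
Gain = 20 log₁₀(2.1228) ≈ 6.54 dB
∠T = 159.14° − 139.27° = 19.87°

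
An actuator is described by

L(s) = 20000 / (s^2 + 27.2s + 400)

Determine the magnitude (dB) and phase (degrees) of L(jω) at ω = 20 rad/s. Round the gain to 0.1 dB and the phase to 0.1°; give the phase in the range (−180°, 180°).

At s = jω = j20:
quadratic: (j20)² + 27.2·j20 + 400 = 0 + j544 → |·| ≈ 544, ∠ ≈ 90.00°
|L| = 20000 / 544 ≈ 36.765
Gain = 20 log₁₀(36.765) ≈ 31.31 dB
∠L = 0.00° − 90.00° = -90.00°

31.3 dB, -90.0°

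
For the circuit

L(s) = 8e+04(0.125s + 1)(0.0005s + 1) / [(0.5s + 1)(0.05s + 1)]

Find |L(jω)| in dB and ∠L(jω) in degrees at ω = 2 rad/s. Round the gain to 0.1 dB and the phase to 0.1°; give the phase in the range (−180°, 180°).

95.3 dB, -36.6°

At ω = 2 rad/s:
zero (1 + j2·0.125) = 1 + j0.25 → |·| ≈ 1.0308, ∠ ≈ 14.04°
zero (1 + j2·0.0005) = 1 + j0.001 → |·| ≈ 1, ∠ ≈ 0.06°
pole (1 + j2·0.5) = 1 + j1 → |·| ≈ 1.4142, ∠ ≈ 45.00°
pole (1 + j2·0.05) = 1 + j0.1 → |·| ≈ 1.005, ∠ ≈ 5.71°
|L| = 8e+04 · 1.0308 · 1 / (1.4142 · 1.005) ≈ 58021
Gain = 20 log₁₀(58021) ≈ 95.27 dB
∠L = (14.04° + 0.06°) − (45.00° + 5.71°) = -36.61°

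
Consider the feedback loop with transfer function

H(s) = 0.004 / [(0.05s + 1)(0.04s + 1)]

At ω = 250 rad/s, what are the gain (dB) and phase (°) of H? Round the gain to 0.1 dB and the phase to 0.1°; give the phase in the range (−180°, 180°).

At ω = 250 rad/s:
pole (1 + j250·0.05) = 1 + j12.5 → |·| ≈ 12.54, ∠ ≈ 85.43°
pole (1 + j250·0.04) = 1 + j10 → |·| ≈ 10.05, ∠ ≈ 84.29°
|H| = 0.004 · 1 / (12.54 · 10.05) ≈ 3.1739e-05
Gain = 20 log₁₀(3.1739e-05) ≈ -89.97 dB
∠H = (0°) − (85.43° + 84.29°) = -169.72°

-90.0 dB, -169.7°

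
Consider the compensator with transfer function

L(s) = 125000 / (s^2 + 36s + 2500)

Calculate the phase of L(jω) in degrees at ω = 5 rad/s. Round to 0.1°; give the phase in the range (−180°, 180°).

At s = jω = j5:
quadratic: (j5)² + 36·j5 + 2500 = 2475 + j180 → |·| ≈ 2481.5, ∠ ≈ 4.16°
∠L = 0.00° − 4.16° = -4.16°

-4.2°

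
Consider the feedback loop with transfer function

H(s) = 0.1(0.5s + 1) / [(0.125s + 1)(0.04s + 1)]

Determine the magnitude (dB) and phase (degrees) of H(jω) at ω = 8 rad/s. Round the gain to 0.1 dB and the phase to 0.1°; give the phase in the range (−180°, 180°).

-11.1 dB, 13.2°

At ω = 8 rad/s:
zero (1 + j8·0.5) = 1 + j4 → |·| ≈ 4.1231, ∠ ≈ 75.96°
pole (1 + j8·0.125) = 1 + j1 → |·| ≈ 1.4142, ∠ ≈ 45.00°
pole (1 + j8·0.04) = 1 + j0.32 → |·| ≈ 1.05, ∠ ≈ 17.74°
|H| = 0.1 · 4.1231 / (1.4142 · 1.05) ≈ 0.27767
Gain = 20 log₁₀(0.27767) ≈ -11.13 dB
∠H = (75.96°) − (45.00° + 17.74°) = 13.22°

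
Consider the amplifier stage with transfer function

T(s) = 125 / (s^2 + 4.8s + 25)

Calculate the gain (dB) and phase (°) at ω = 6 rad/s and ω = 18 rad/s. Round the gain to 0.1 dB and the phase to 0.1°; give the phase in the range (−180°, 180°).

At s = jω = j6:
quadratic: (j6)² + 4.8·j6 + 25 = -11 + j28.8 → |·| ≈ 30.829, ∠ ≈ 110.90°
|T| = 125 / 30.829 ≈ 4.0546
Gain = 20 log₁₀(4.0546) ≈ 12.16 dB
∠T = 0.00° − 110.90° = -110.90°

At s = jω = j18:
quadratic: (j18)² + 4.8·j18 + 25 = -299 + j86.4 → |·| ≈ 311.23, ∠ ≈ 163.88°
|T| = 125 / 311.23 ≈ 0.40163
Gain = 20 log₁₀(0.40163) ≈ -7.92 dB
∠T = 0.00° − 163.88° = -163.88°

ω = 6: 12.2 dB, -110.9°; ω = 18: -7.9 dB, -163.9°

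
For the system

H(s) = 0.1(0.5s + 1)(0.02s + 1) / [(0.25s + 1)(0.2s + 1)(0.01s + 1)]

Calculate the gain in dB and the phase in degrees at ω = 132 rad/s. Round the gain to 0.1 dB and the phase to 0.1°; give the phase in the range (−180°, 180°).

-37.8 dB, -70.6°

At ω = 132 rad/s:
zero (1 + j132·0.5) = 1 + j66 → |·| ≈ 66.008, ∠ ≈ 89.13°
zero (1 + j132·0.02) = 1 + j2.64 → |·| ≈ 2.823, ∠ ≈ 69.25°
pole (1 + j132·0.25) = 1 + j33 → |·| ≈ 33.015, ∠ ≈ 88.26°
pole (1 + j132·0.2) = 1 + j26.4 → |·| ≈ 26.419, ∠ ≈ 87.83°
pole (1 + j132·0.01) = 1 + j1.32 → |·| ≈ 1.656, ∠ ≈ 52.85°
|H| = 0.1 · 66.008 · 2.823 / (33.015 · 26.419 · 1.656) ≈ 0.012901
Gain = 20 log₁₀(0.012901) ≈ -37.79 dB
∠H = (89.13° + 69.25°) − (88.26° + 87.83° + 52.85°) = -70.56°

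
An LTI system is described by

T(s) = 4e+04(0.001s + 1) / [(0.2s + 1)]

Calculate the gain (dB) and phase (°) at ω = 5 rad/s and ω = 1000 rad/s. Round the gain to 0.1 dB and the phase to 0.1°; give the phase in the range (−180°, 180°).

ω = 5: 89.0 dB, -44.7°; ω = 1000: 49.0 dB, -44.7°

At ω = 5 rad/s:
zero (1 + j5·0.001) = 1 + j0.005 → |·| ≈ 1, ∠ ≈ 0.29°
pole (1 + j5·0.2) = 1 + j1 → |·| ≈ 1.4142, ∠ ≈ 45.00°
|T| = 4e+04 · 1 / (1.4142) ≈ 28285
Gain = 20 log₁₀(28285) ≈ 89.03 dB
∠T = (0.29°) − (45.00°) = -44.71°

At ω = 1000 rad/s:
zero (1 + j1000·0.001) = 1 + j1 → |·| ≈ 1.4142, ∠ ≈ 45.00°
pole (1 + j1000·0.2) = 1 + j200 → |·| ≈ 200, ∠ ≈ 89.71°
|T| = 4e+04 · 1.4142 / (200) ≈ 282.84
Gain = 20 log₁₀(282.84) ≈ 49.03 dB
∠T = (45.00°) − (89.71°) = -44.71°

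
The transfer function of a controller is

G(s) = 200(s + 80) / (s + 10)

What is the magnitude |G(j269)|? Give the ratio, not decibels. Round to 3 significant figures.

At s = jω = j269:
zero (s+80): 80 + j269 → |·| = √(80²+269²) = √78761 ≈ 280.64, ∠ = arctan(269/80) ≈ 73.44°
pole (s+10): 10 + j269 → |·| = √(10²+269²) = √72461 ≈ 269.19, ∠ = arctan(269/10) ≈ 87.87°
|G| = 200 · 280.64 / 269.19 ≈ 208.51

209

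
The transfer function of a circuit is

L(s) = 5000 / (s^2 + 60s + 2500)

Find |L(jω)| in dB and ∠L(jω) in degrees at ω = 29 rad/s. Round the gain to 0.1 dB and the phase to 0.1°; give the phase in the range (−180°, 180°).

6.4 dB, -46.4°

At s = jω = j29:
quadratic: (j29)² + 60·j29 + 2500 = 1659 + j1740 → |·| ≈ 2404.1, ∠ ≈ 46.37°
|L| = 5000 / 2404.1 ≈ 2.0798
Gain = 20 log₁₀(2.0798) ≈ 6.36 dB
∠L = 0.00° − 46.37° = -46.37°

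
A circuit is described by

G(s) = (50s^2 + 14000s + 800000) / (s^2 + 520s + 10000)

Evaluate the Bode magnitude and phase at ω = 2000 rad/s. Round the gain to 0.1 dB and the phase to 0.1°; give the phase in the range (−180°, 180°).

Substitute s = j2000:
Numerator: 50(j2000)^2 + 14000(j2000) + 800000 = -199200000 + j28000000
Denominator: (j2000)^2 + 520(j2000) + 10000 = -3990000 + j1040000
|N| = √(199200000² + 28000000²) ≈ 2.0116e+08, ∠N ≈ 172.00°
|D| = √(3990000² + 1040000²) ≈ 4.1233e+06, ∠D ≈ 165.39°
|G| = 2.0116e+08 / 4.1233e+06 ≈ 48.786
Gain = 20 log₁₀(48.786) ≈ 33.77 dB
∠G = 172.00° − 165.39° = 6.61°

33.8 dB, 6.6°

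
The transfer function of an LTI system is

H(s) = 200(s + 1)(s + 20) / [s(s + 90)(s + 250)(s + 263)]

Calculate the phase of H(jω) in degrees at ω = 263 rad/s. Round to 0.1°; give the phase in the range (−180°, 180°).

-77.1°

At s = jω = j263:
zero (s+1): 1 + j263 → |·| = √(1²+263²) = √69170 ≈ 263, ∠ = arctan(263/1) ≈ 89.78°
zero (s+20): 20 + j263 → |·| = √(20²+263²) = √69569 ≈ 263.76, ∠ = arctan(263/20) ≈ 85.65°
pole (s+90): 90 + j263 → |·| = √(90²+263²) = √77269 ≈ 277.97, ∠ = arctan(263/90) ≈ 71.11°
pole (s+250): 250 + j263 → |·| = √(250²+263²) = √131669 ≈ 362.86, ∠ = arctan(263/250) ≈ 46.45°
pole (s+263): 263 + j263 → |·| = √(263²+263²) = √138338 ≈ 371.94, ∠ = arctan(263/263) ≈ 45.00°
pole at origin: |s| = 263, ∠ = 90.00° (in denominator)
∠H = 175.43° − 252.56° = -77.13°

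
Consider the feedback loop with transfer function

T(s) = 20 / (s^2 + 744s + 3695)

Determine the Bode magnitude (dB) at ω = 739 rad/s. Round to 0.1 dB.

-91.7 dB

Substitute s = j739:
Numerator: 20 = 20 + j0
Denominator: (j739)^2 + 744(j739) + 3695 = -542426 + j549816
|N| = √(20² + 0²) ≈ 20, ∠N ≈ 0.00°
|D| = √(542426² + 549816²) ≈ 7.7235e+05, ∠D ≈ 134.61°
|T| = 20 / 7.7235e+05 ≈ 2.5895e-05
Gain = 20 log₁₀(2.5895e-05) ≈ -91.74 dB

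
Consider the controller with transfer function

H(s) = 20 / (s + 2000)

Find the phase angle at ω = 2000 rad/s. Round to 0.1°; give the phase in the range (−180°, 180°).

Substitute s = j2000:
Numerator: 20 = 20 + j0
Denominator: (j2000) + 2000 = 2000 + j2000
|N| = √(20² + 0²) ≈ 20, ∠N ≈ 0.00°
|D| = √(2000² + 2000²) ≈ 2828.4, ∠D ≈ 45.00°
∠H = 0.00° − 45.00° = -45.00°

-45.0°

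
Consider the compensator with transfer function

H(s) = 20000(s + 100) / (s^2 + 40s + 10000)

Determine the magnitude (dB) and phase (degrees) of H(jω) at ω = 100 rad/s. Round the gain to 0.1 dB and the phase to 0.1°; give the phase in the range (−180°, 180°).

At s = jω = j100:
zero (s+100): 100 + j100 → |·| = √(100²+100²) = √20000 ≈ 141.42, ∠ = arctan(100/100) ≈ 45.00°
quadratic: (j100)² + 40·j100 + 10000 = 0 + j4000 → |·| ≈ 4000, ∠ ≈ 90.00°
|H| = 20000 · 141.42 / 4000 ≈ 707.1
Gain = 20 log₁₀(707.1) ≈ 56.99 dB
∠H = 45.00° − 90.00° = -45.00°

57.0 dB, -45.0°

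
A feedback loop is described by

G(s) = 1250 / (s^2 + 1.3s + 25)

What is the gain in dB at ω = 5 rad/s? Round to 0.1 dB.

45.7 dB

At s = jω = j5:
quadratic: (j5)² + 1.3·j5 + 25 = 0 + j6.5 → |·| ≈ 6.5, ∠ ≈ 90.00°
|G| = 1250 / 6.5 ≈ 192.31
Gain = 20 log₁₀(192.31) ≈ 45.68 dB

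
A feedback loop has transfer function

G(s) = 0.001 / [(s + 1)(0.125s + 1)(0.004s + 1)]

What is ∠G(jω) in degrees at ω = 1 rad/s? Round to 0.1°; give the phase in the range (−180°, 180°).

-52.4°

At ω = 1 rad/s:
pole (1 + j1·1) = 1 + j1 → |·| ≈ 1.4142, ∠ ≈ 45.00°
pole (1 + j1·0.125) = 1 + j0.125 → |·| ≈ 1.0078, ∠ ≈ 7.13°
pole (1 + j1·0.004) = 1 + j0.004 → |·| ≈ 1, ∠ ≈ 0.23°
∠G = (0°) − (45.00° + 7.13° + 0.23°) = -52.36°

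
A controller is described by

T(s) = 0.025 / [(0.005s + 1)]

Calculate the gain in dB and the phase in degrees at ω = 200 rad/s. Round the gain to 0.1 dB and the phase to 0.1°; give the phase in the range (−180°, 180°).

-35.1 dB, -45.0°

At ω = 200 rad/s:
pole (1 + j200·0.005) = 1 + j1 → |·| ≈ 1.4142, ∠ ≈ 45.00°
|T| = 0.025 · 1 / (1.4142) ≈ 0.017678
Gain = 20 log₁₀(0.017678) ≈ -35.05 dB
∠T = (0°) − (45.00°) = -45.00°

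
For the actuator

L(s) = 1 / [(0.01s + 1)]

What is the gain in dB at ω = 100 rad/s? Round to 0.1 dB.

-3.0 dB

At ω = 100 rad/s:
pole (1 + j100·0.01) = 1 + j1 → |·| ≈ 1.4142, ∠ ≈ 45.00°
|L| = 1 · 1 / (1.4142) ≈ 0.70711
Gain = 20 log₁₀(0.70711) ≈ -3.01 dB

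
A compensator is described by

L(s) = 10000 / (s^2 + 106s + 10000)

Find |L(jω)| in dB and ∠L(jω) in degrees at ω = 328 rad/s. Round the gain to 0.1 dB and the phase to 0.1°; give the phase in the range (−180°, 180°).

-20.3 dB, -160.4°

At s = jω = j328:
quadratic: (j328)² + 106·j328 + 10000 = -97584 + j34768 → |·| ≈ 1.0359e+05, ∠ ≈ 160.39°
|L| = 10000 / 1.0359e+05 ≈ 0.096534
Gain = 20 log₁₀(0.096534) ≈ -20.31 dB
∠L = 0.00° − 160.39° = -160.39°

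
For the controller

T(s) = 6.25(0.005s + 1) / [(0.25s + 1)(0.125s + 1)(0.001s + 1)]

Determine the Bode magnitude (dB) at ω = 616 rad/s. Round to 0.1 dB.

-56.8 dB

At ω = 616 rad/s:
zero (1 + j616·0.005) = 1 + j3.08 → |·| ≈ 3.2383, ∠ ≈ 72.01°
pole (1 + j616·0.25) = 1 + j154 → |·| ≈ 154, ∠ ≈ 89.63°
pole (1 + j616·0.125) = 1 + j77 → |·| ≈ 77.006, ∠ ≈ 89.26°
pole (1 + j616·0.001) = 1 + j0.616 → |·| ≈ 1.1745, ∠ ≈ 31.63°
|T| = 6.25 · 3.2383 / (154 · 77.006 · 1.1745) ≈ 0.0014531
Gain = 20 log₁₀(0.0014531) ≈ -56.75 dB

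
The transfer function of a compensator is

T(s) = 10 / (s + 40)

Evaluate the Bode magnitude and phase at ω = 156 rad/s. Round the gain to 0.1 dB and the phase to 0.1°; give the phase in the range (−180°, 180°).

At s = jω = j156:
pole (s+40): 40 + j156 → |·| = √(40²+156²) = √25936 ≈ 161.05, ∠ = arctan(156/40) ≈ 75.62°
|T| = 10 / 161.05 ≈ 0.062093
Gain = 20 log₁₀(0.062093) ≈ -24.14 dB
∠T = 0.00° − 75.62° = -75.62°

-24.1 dB, -75.6°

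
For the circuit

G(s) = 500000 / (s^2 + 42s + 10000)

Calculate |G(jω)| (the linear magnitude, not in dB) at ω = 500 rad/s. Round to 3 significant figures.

At s = jω = j500:
quadratic: (j500)² + 42·j500 + 10000 = -240000 + j21000 → |·| ≈ 2.4092e+05, ∠ ≈ 175.00°
|G| = 500000 / 2.4092e+05 ≈ 2.0754

2.08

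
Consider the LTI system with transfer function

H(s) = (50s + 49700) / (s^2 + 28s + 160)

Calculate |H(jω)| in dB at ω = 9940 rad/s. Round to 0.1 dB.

Substitute s = j9940:
Numerator: 50(j9940) + 49700 = 49700 + j497000
Denominator: (j9940)^2 + 28(j9940) + 160 = -98803440 + j278320
|N| = √(49700² + 497000²) ≈ 4.9948e+05, ∠N ≈ 84.29°
|D| = √(98803440² + 278320²) ≈ 9.8804e+07, ∠D ≈ 179.84°
|H| = 4.9948e+05 / 9.8804e+07 ≈ 0.0050553
Gain = 20 log₁₀(0.0050553) ≈ -45.93 dB

-45.9 dB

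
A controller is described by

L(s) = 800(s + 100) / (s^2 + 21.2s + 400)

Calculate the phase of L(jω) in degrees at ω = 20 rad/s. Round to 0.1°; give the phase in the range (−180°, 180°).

-78.7°

At s = jω = j20:
zero (s+100): 100 + j20 → |·| = √(100²+20²) = √10400 ≈ 101.98, ∠ = arctan(20/100) ≈ 11.31°
quadratic: (j20)² + 21.2·j20 + 400 = 0 + j424 → |·| ≈ 424, ∠ ≈ 90.00°
∠L = 11.31° − 90.00° = -78.69°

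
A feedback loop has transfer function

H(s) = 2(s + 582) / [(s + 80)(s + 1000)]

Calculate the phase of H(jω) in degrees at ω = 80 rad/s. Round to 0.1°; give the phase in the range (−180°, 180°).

-41.7°

At s = jω = j80:
zero (s+582): 582 + j80 → |·| = √(582²+80²) = √345124 ≈ 587.47, ∠ = arctan(80/582) ≈ 7.83°
pole (s+80): 80 + j80 → |·| = √(80²+80²) = √12800 ≈ 113.14, ∠ = arctan(80/80) ≈ 45.00°
pole (s+1000): 1000 + j80 → |·| = √(1000²+80²) = √1006400 ≈ 1003.2, ∠ = arctan(80/1000) ≈ 4.57°
∠H = 7.83° − 49.57° = -41.74°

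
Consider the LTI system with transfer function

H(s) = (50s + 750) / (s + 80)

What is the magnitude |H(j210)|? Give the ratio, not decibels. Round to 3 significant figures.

Substitute s = j210:
Numerator: 50(j210) + 750 = 750 + j10500
Denominator: (j210) + 80 = 80 + j210
|N| = √(750² + 10500²) ≈ 10527, ∠N ≈ 85.91°
|D| = √(80² + 210²) ≈ 224.72, ∠D ≈ 69.15°
|H| = 10527 / 224.72 ≈ 46.845

46.8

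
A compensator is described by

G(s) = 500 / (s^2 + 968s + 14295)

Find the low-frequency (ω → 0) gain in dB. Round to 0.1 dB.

G(0) = 500 / 14295 ≈ 0.034977
20 log₁₀(0.034977) ≈ -29.12 dB

-29.1 dB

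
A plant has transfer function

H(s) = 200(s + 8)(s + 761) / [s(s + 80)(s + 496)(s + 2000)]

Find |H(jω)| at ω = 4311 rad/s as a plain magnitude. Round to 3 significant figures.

At s = jω = j4311:
zero (s+8): 8 + j4311 → |·| = √(8²+4311²) = √18584785 ≈ 4311, ∠ = arctan(4311/8) ≈ 89.89°
zero (s+761): 761 + j4311 → |·| = √(761²+4311²) = √19163842 ≈ 4377.7, ∠ = arctan(4311/761) ≈ 79.99°
pole (s+80): 80 + j4311 → |·| = √(80²+4311²) = √18591121 ≈ 4311.7, ∠ = arctan(4311/80) ≈ 88.94°
pole (s+496): 496 + j4311 → |·| = √(496²+4311²) = √18830737 ≈ 4339.4, ∠ = arctan(4311/496) ≈ 83.44°
pole (s+2000): 2000 + j4311 → |·| = √(2000²+4311²) = √22584721 ≈ 4752.3, ∠ = arctan(4311/2000) ≈ 65.11°
pole at origin: |s| = 4311, ∠ = 90.00° (in denominator)
|H| = 200 · 1.8872e+07 / 3.8332e+14 ≈ 9.8466e-06

9.85e-06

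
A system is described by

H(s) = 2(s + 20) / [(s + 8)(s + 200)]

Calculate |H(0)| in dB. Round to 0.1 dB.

-32.0 dB

H(0) = 2·20 / (8·200) = 0.025
20 log₁₀(0.025) ≈ -32.04 dB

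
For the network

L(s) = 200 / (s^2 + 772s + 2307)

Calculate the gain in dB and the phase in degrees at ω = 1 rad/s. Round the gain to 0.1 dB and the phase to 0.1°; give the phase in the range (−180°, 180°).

-21.7 dB, -18.5°

Substitute s = j1:
Numerator: 200 = 200 + j0
Denominator: (j1)^2 + 772(j1) + 2307 = 2306 + j772
|N| = √(200² + 0²) ≈ 200, ∠N ≈ 0.00°
|D| = √(2306² + 772²) ≈ 2431.8, ∠D ≈ 18.51°
|L| = 200 / 2431.8 ≈ 0.082244
Gain = 20 log₁₀(0.082244) ≈ -21.70 dB
∠L = 0.00° − 18.51° = -18.51°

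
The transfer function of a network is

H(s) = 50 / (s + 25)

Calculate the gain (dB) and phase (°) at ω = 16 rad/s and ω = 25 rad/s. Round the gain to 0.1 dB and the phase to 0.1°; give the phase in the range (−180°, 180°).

ω = 16: 4.5 dB, -32.6°; ω = 25: 3.0 dB, -45.0°

Substitute s = j16:
Numerator: 50 = 50 + j0
Denominator: (j16) + 25 = 25 + j16
|N| = √(50² + 0²) ≈ 50, ∠N ≈ 0.00°
|D| = √(25² + 16²) ≈ 29.682, ∠D ≈ 32.62°
|H| = 50 / 29.682 ≈ 1.6845
Gain = 20 log₁₀(1.6845) ≈ 4.53 dB
∠H = 0.00° − 32.62° = -32.62°

Substitute s = j25:
Numerator: 50 = 50 + j0
Denominator: (j25) + 25 = 25 + j25
|N| = √(50² + 0²) ≈ 50, ∠N ≈ 0.00°
|D| = √(25² + 25²) ≈ 35.355, ∠D ≈ 45.00°
|H| = 50 / 35.355 ≈ 1.4142
Gain = 20 log₁₀(1.4142) ≈ 3.01 dB
∠H = 0.00° − 45.00° = -45.00°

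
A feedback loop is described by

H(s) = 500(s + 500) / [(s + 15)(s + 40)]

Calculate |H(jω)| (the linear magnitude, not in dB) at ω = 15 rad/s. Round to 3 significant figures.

At s = jω = j15:
zero (s+500): 500 + j15 → |·| = √(500²+15²) = √250225 ≈ 500.22, ∠ = arctan(15/500) ≈ 1.72°
pole (s+15): 15 + j15 → |·| = √(15²+15²) = √450 ≈ 21.213, ∠ = arctan(15/15) ≈ 45.00°
pole (s+40): 40 + j15 → |·| = √(40²+15²) = √1825 ≈ 42.72, ∠ = arctan(15/40) ≈ 20.56°
|H| = 500 · 500.22 / 906.22 ≈ 275.99

276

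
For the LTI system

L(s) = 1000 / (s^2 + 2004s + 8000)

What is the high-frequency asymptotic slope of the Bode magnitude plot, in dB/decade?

-40 dB/decade

Each pole contributes −20 dB/decade at high frequency; each zero contributes +20 dB/decade.
Net: 0 zero(s) − 2 pole(s) → -40 dB/decade.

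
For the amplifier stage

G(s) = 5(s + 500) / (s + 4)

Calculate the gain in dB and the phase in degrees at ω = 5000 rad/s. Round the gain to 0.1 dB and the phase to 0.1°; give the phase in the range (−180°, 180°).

At s = jω = j5000:
zero (s+500): 500 + j5000 → |·| = √(500²+5000²) = √25250000 ≈ 5024.9, ∠ = arctan(5000/500) ≈ 84.29°
pole (s+4): 4 + j5000 → |·| = √(4²+5000²) = √25000016 ≈ 5000, ∠ = arctan(5000/4) ≈ 89.95°
|G| = 5 · 5024.9 / 5000 ≈ 5.0249
Gain = 20 log₁₀(5.0249) ≈ 14.02 dB
∠G = 84.29° − 89.95° = -5.66°

14.0 dB, -5.7°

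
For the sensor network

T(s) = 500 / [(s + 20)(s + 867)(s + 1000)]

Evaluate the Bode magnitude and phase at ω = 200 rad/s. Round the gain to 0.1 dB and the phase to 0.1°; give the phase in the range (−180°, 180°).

-111.2 dB, -108.6°

At s = jω = j200:
pole (s+20): 20 + j200 → |·| = √(20²+200²) = √40400 ≈ 201, ∠ = arctan(200/20) ≈ 84.29°
pole (s+867): 867 + j200 → |·| = √(867²+200²) = √791689 ≈ 889.77, ∠ = arctan(200/867) ≈ 12.99°
pole (s+1000): 1000 + j200 → |·| = √(1000²+200²) = √1040000 ≈ 1019.8, ∠ = arctan(200/1000) ≈ 11.31°
|T| = 500 / 1.8238e+08 ≈ 2.7415e-06
Gain = 20 log₁₀(2.7415e-06) ≈ -111.24 dB
∠T = 0.00° − 108.59° = -108.59°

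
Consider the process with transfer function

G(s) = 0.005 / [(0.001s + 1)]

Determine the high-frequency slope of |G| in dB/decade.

-20 dB/decade

Each pole contributes −20 dB/decade at high frequency; each zero contributes +20 dB/decade.
Net: 0 zero(s) − 1 pole(s) → -20 dB/decade.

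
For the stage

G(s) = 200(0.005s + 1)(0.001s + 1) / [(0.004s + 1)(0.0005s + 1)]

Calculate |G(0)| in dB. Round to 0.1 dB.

46.0 dB

G(0) = 200 · 1 / 1 = 200
20 log₁₀(200) ≈ 46.02 dB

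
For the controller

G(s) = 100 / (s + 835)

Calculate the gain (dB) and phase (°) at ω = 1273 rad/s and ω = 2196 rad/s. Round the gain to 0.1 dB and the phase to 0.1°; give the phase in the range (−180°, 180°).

ω = 1273: -23.7 dB, -56.7°; ω = 2196: -27.4 dB, -69.2°

Substitute s = j1273:
Numerator: 100 = 100 + j0
Denominator: (j1273) + 835 = 835 + j1273
|N| = √(100² + 0²) ≈ 100, ∠N ≈ 0.00°
|D| = √(835² + 1273²) ≈ 1522.4, ∠D ≈ 56.74°
|G| = 100 / 1522.4 ≈ 0.065686
Gain = 20 log₁₀(0.065686) ≈ -23.65 dB
∠G = 0.00° − 56.74° = -56.74°

Substitute s = j2196:
Numerator: 100 = 100 + j0
Denominator: (j2196) + 835 = 835 + j2196
|N| = √(100² + 0²) ≈ 100, ∠N ≈ 0.00°
|D| = √(835² + 2196²) ≈ 2349.4, ∠D ≈ 69.18°
|G| = 100 / 2349.4 ≈ 0.042564
Gain = 20 log₁₀(0.042564) ≈ -27.42 dB
∠G = 0.00° − 69.18° = -69.18°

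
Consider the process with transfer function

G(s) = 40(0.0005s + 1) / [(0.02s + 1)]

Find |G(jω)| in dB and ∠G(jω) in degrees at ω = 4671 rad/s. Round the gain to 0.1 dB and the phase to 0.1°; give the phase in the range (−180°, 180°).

0.7 dB, -22.6°

At ω = 4671 rad/s:
zero (1 + j4671·0.0005) = 1 + j2.3355 → |·| ≈ 2.5406, ∠ ≈ 66.82°
pole (1 + j4671·0.02) = 1 + j93.42 → |·| ≈ 93.425, ∠ ≈ 89.39°
|G| = 40 · 2.5406 / (93.425) ≈ 1.0878
Gain = 20 log₁₀(1.0878) ≈ 0.73 dB
∠G = (66.82°) − (89.39°) = -22.57°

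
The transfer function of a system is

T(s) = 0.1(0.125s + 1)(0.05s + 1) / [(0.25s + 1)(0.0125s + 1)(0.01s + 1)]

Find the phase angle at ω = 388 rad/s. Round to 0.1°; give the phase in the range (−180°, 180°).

-67.4°

At ω = 388 rad/s:
zero (1 + j388·0.125) = 1 + j48.5 → |·| ≈ 48.51, ∠ ≈ 88.82°
zero (1 + j388·0.05) = 1 + j19.4 → |·| ≈ 19.426, ∠ ≈ 87.05°
pole (1 + j388·0.25) = 1 + j97 → |·| ≈ 97.005, ∠ ≈ 89.41°
pole (1 + j388·0.0125) = 1 + j4.85 → |·| ≈ 4.952, ∠ ≈ 78.35°
pole (1 + j388·0.01) = 1 + j3.88 → |·| ≈ 4.0068, ∠ ≈ 75.55°
∠T = (88.82° + 87.05°) − (89.41° + 78.35° + 75.55°) = -67.44°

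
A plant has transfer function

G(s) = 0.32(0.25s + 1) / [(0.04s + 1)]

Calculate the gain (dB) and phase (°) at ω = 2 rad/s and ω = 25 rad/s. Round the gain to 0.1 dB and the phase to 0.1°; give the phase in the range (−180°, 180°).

ω = 2: -9.0 dB, 22.0°; ω = 25: 3.1 dB, 35.9°

At ω = 2 rad/s:
zero (1 + j2·0.25) = 1 + j0.5 → |·| ≈ 1.118, ∠ ≈ 26.57°
pole (1 + j2·0.04) = 1 + j0.08 → |·| ≈ 1.0032, ∠ ≈ 4.57°
|G| = 0.32 · 1.118 / (1.0032) ≈ 0.35662
Gain = 20 log₁₀(0.35662) ≈ -8.96 dB
∠G = (26.57°) − (4.57°) = 22.00°

At ω = 25 rad/s:
zero (1 + j25·0.25) = 1 + j6.25 → |·| ≈ 6.3295, ∠ ≈ 80.91°
pole (1 + j25·0.04) = 1 + j1 → |·| ≈ 1.4142, ∠ ≈ 45.00°
|G| = 0.32 · 6.3295 / (1.4142) ≈ 1.4322
Gain = 20 log₁₀(1.4322) ≈ 3.12 dB
∠G = (80.91°) − (45.00°) = 35.91°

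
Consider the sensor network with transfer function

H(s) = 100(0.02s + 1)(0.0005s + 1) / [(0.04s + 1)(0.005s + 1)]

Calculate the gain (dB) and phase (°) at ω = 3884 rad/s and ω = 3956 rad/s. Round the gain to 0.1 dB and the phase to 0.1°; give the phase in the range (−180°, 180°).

ω = 3884: 15.0 dB, -24.7°; ω = 3956: 15.0 dB, -24.3°

At ω = 3884 rad/s:
zero (1 + j3884·0.02) = 1 + j77.68 → |·| ≈ 77.686, ∠ ≈ 89.26°
zero (1 + j3884·0.0005) = 1 + j1.942 → |·| ≈ 2.1843, ∠ ≈ 62.75°
pole (1 + j3884·0.04) = 1 + j155.36 → |·| ≈ 155.36, ∠ ≈ 89.63°
pole (1 + j3884·0.005) = 1 + j19.42 → |·| ≈ 19.446, ∠ ≈ 87.05°
|H| = 100 · 77.686 · 2.1843 / (155.36 · 19.446) ≈ 5.6168
Gain = 20 log₁₀(5.6168) ≈ 14.99 dB
∠H = (89.26° + 62.75°) − (89.63° + 87.05°) = -24.67°

At ω = 3956 rad/s:
zero (1 + j3956·0.02) = 1 + j79.12 → |·| ≈ 79.126, ∠ ≈ 89.28°
zero (1 + j3956·0.0005) = 1 + j1.978 → |·| ≈ 2.2164, ∠ ≈ 63.18°
pole (1 + j3956·0.04) = 1 + j158.24 → |·| ≈ 158.24, ∠ ≈ 89.64°
pole (1 + j3956·0.005) = 1 + j19.78 → |·| ≈ 19.805, ∠ ≈ 87.11°
|H| = 100 · 79.126 · 2.2164 / (158.24 · 19.805) ≈ 5.596
Gain = 20 log₁₀(5.596) ≈ 14.96 dB
∠H = (89.28° + 63.18°) − (89.64° + 87.11°) = -24.29°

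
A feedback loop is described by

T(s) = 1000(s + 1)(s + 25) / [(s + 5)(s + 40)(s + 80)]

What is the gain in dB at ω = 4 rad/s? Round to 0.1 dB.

At s = jω = j4:
zero (s+1): 1 + j4 → |·| = √(1²+4²) = √17 ≈ 4.1231, ∠ = arctan(4/1) ≈ 75.96°
zero (s+25): 25 + j4 → |·| = √(25²+4²) = √641 ≈ 25.318, ∠ = arctan(4/25) ≈ 9.09°
pole (s+5): 5 + j4 → |·| = √(5²+4²) = √41 ≈ 6.4031, ∠ = arctan(4/5) ≈ 38.66°
pole (s+40): 40 + j4 → |·| = √(40²+4²) = √1616 ≈ 40.2, ∠ = arctan(4/40) ≈ 5.71°
pole (s+80): 80 + j4 → |·| = √(80²+4²) = √6416 ≈ 80.1, ∠ = arctan(4/80) ≈ 2.86°
|T| = 1000 · 104.39 / 20618 ≈ 5.0631
Gain = 20 log₁₀(5.0631) ≈ 14.09 dB

14.1 dB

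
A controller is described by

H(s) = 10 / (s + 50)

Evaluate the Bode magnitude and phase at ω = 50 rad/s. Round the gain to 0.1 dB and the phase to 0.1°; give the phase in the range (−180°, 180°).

Substitute s = j50:
Numerator: 10 = 10 + j0
Denominator: (j50) + 50 = 50 + j50
|N| = √(10² + 0²) ≈ 10, ∠N ≈ 0.00°
|D| = √(50² + 50²) ≈ 70.711, ∠D ≈ 45.00°
|H| = 10 / 70.711 ≈ 0.14142
Gain = 20 log₁₀(0.14142) ≈ -16.99 dB
∠H = 0.00° − 45.00° = -45.00°

-17.0 dB, -45.0°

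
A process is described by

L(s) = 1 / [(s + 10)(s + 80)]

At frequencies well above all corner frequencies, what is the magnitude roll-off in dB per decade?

-40 dB/decade

Each pole contributes −20 dB/decade at high frequency; each zero contributes +20 dB/decade.
Net: 0 zero(s) − 2 pole(s) → -40 dB/decade.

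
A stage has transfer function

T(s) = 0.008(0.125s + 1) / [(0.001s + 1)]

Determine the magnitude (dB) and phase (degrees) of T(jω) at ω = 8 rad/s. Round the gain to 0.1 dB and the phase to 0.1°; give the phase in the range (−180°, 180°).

-38.9 dB, 44.5°

At ω = 8 rad/s:
zero (1 + j8·0.125) = 1 + j1 → |·| ≈ 1.4142, ∠ ≈ 45.00°
pole (1 + j8·0.001) = 1 + j0.008 → |·| ≈ 1, ∠ ≈ 0.46°
|T| = 0.008 · 1.4142 / (1) ≈ 0.011314
Gain = 20 log₁₀(0.011314) ≈ -38.93 dB
∠T = (45.00°) − (0.46°) = 44.54°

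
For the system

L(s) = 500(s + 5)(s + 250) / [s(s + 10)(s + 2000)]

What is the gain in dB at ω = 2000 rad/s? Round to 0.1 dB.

At s = jω = j2000:
zero (s+5): 5 + j2000 → |·| = √(5²+2000²) = √4000025 ≈ 2000, ∠ = arctan(2000/5) ≈ 89.86°
zero (s+250): 250 + j2000 → |·| = √(250²+2000²) = √4062500 ≈ 2015.6, ∠ = arctan(2000/250) ≈ 82.87°
pole (s+10): 10 + j2000 → |·| = √(10²+2000²) = √4000100 ≈ 2000, ∠ = arctan(2000/10) ≈ 89.71°
pole (s+2000): 2000 + j2000 → |·| = √(2000²+2000²) = √8000000 ≈ 2828.4, ∠ = arctan(2000/2000) ≈ 45.00°
pole at origin: |s| = 2000, ∠ = 90.00° (in denominator)
|L| = 500 · 4.0312e+06 / 1.1314e+10 ≈ 0.17815
Gain = 20 log₁₀(0.17815) ≈ -14.98 dB

-15.0 dB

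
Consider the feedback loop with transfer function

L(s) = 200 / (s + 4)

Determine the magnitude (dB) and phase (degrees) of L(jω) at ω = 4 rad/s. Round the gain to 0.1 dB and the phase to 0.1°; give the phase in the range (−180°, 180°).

31.0 dB, -45.0°

At s = jω = j4:
pole (s+4): 4 + j4 → |·| = √(4²+4²) = √32 ≈ 5.6569, ∠ = arctan(4/4) ≈ 45.00°
|L| = 200 / 5.6569 ≈ 35.355
Gain = 20 log₁₀(35.355) ≈ 30.97 dB
∠L = 0.00° − 45.00° = -45.00°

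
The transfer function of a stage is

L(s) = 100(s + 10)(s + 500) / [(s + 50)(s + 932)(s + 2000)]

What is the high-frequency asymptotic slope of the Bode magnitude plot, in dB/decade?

Each pole contributes −20 dB/decade at high frequency; each zero contributes +20 dB/decade.
Net: 2 zero(s) − 3 pole(s) → -20 dB/decade.

-20 dB/decade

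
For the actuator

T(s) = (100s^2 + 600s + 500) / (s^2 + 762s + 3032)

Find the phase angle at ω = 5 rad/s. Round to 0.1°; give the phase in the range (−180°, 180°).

72.0°

Substitute s = j5:
Numerator: 100(j5)^2 + 600(j5) + 500 = -2000 + j3000
Denominator: (j5)^2 + 762(j5) + 3032 = 3007 + j3810
|N| = √(2000² + 3000²) ≈ 3605.6, ∠N ≈ 123.69°
|D| = √(3007² + 3810²) ≈ 4853.7, ∠D ≈ 51.72°
∠T = 123.69° − 51.72° = 71.97°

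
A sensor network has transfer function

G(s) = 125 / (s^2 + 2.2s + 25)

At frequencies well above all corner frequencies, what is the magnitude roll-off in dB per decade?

-40 dB/decade

Each pole contributes −20 dB/decade at high frequency; each zero contributes +20 dB/decade.
Net: 0 zero(s) − 2 pole(s) → -40 dB/decade.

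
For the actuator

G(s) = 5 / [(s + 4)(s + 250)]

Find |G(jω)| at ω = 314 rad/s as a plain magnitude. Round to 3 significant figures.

At s = jω = j314:
pole (s+4): 4 + j314 → |·| = √(4²+314²) = √98612 ≈ 314.03, ∠ = arctan(314/4) ≈ 89.27°
pole (s+250): 250 + j314 → |·| = √(250²+314²) = √161096 ≈ 401.37, ∠ = arctan(314/250) ≈ 51.47°
|G| = 5 / 1.2604e+05 ≈ 3.967e-05

3.97e-05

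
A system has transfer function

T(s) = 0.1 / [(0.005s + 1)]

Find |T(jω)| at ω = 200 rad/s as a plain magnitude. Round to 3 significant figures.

0.0707

At ω = 200 rad/s:
pole (1 + j200·0.005) = 1 + j1 → |·| ≈ 1.4142, ∠ ≈ 45.00°
|T| = 0.1 · 1 / (1.4142) ≈ 0.070711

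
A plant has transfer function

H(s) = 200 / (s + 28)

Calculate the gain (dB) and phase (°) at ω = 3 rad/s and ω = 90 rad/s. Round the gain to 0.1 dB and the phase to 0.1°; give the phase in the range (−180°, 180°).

Substitute s = j3:
Numerator: 200 = 200 + j0
Denominator: (j3) + 28 = 28 + j3
|N| = √(200² + 0²) ≈ 200, ∠N ≈ 0.00°
|D| = √(28² + 3²) ≈ 28.16, ∠D ≈ 6.12°
|H| = 200 / 28.16 ≈ 7.1023
Gain = 20 log₁₀(7.1023) ≈ 17.03 dB
∠H = 0.00° − 6.12° = -6.12°

Substitute s = j90:
Numerator: 200 = 200 + j0
Denominator: (j90) + 28 = 28 + j90
|N| = √(200² + 0²) ≈ 200, ∠N ≈ 0.00°
|D| = √(28² + 90²) ≈ 94.255, ∠D ≈ 72.72°
|H| = 200 / 94.255 ≈ 2.1219
Gain = 20 log₁₀(2.1219) ≈ 6.53 dB
∠H = 0.00° − 72.72° = -72.72°

ω = 3: 17.0 dB, -6.1°; ω = 90: 6.5 dB, -72.7°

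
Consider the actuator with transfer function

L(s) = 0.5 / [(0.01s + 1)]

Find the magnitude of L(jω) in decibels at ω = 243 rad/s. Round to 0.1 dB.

-14.4 dB

At ω = 243 rad/s:
pole (1 + j243·0.01) = 1 + j2.43 → |·| ≈ 2.6277, ∠ ≈ 67.63°
|L| = 0.5 · 1 / (2.6277) ≈ 0.19028
Gain = 20 log₁₀(0.19028) ≈ -14.41 dB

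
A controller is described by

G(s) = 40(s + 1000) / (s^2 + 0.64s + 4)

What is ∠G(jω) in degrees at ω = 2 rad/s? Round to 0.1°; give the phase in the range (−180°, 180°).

At s = jω = j2:
zero (s+1000): 1000 + j2 → |·| = √(1000²+2²) = √1000004 ≈ 1000, ∠ = arctan(2/1000) ≈ 0.11°
quadratic: (j2)² + 0.64·j2 + 4 = 0 + j1.28 → |·| ≈ 1.28, ∠ ≈ 90.00°
∠G = 0.11° − 90.00° = -89.89°

-89.9°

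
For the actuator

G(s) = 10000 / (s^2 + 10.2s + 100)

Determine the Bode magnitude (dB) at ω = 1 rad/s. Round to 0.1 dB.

At s = jω = j1:
quadratic: (j1)² + 10.2·j1 + 100 = 99 + j10.2 → |·| ≈ 99.524, ∠ ≈ 5.88°
|G| = 10000 / 99.524 ≈ 100.48
Gain = 20 log₁₀(100.48) ≈ 40.04 dB

40.0 dB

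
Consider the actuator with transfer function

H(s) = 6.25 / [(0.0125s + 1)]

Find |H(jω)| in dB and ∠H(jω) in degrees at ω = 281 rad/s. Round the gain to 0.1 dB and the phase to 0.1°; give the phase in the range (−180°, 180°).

At ω = 281 rad/s:
pole (1 + j281·0.0125) = 1 + j3.5125 → |·| ≈ 3.6521, ∠ ≈ 74.11°
|H| = 6.25 · 1 / (3.6521) ≈ 1.7113
Gain = 20 log₁₀(1.7113) ≈ 4.67 dB
∠H = (0°) − (74.11°) = -74.11°

4.7 dB, -74.1°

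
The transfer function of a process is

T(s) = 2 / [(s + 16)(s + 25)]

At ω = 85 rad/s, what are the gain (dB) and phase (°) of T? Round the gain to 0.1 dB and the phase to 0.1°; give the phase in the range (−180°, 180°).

-71.7 dB, -153.0°

At s = jω = j85:
pole (s+16): 16 + j85 → |·| = √(16²+85²) = √7481 ≈ 86.493, ∠ = arctan(85/16) ≈ 79.34°
pole (s+25): 25 + j85 → |·| = √(25²+85²) = √7850 ≈ 88.6, ∠ = arctan(85/25) ≈ 73.61°
|T| = 2 / 7663.3 ≈ 0.00026098
Gain = 20 log₁₀(0.00026098) ≈ -71.67 dB
∠T = 0.00° − 152.95° = -152.95°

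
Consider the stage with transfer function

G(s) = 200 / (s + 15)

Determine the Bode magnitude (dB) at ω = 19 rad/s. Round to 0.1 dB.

Substitute s = j19:
Numerator: 200 = 200 + j0
Denominator: (j19) + 15 = 15 + j19
|N| = √(200² + 0²) ≈ 200, ∠N ≈ 0.00°
|D| = √(15² + 19²) ≈ 24.207, ∠D ≈ 51.71°
|G| = 200 / 24.207 ≈ 8.2621
Gain = 20 log₁₀(8.2621) ≈ 18.34 dB

18.3 dB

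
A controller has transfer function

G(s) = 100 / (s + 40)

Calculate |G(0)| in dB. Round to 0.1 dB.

8.0 dB

G(0) = 100 / 40 = 2.5
20 log₁₀(2.5) ≈ 7.96 dB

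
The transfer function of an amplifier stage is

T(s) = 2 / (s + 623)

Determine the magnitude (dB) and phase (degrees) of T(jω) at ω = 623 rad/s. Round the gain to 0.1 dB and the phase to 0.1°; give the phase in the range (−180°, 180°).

-52.9 dB, -45.0°

At s = jω = j623:
pole (s+623): 623 + j623 → |·| = √(623²+623²) = √776258 ≈ 881.06, ∠ = arctan(623/623) ≈ 45.00°
|T| = 2 / 881.06 ≈ 0.00227
Gain = 20 log₁₀(0.00227) ≈ -52.88 dB
∠T = 0.00° − 45.00° = -45.00°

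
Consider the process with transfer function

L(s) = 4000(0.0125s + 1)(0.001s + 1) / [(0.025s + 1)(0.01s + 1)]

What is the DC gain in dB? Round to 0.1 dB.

72.0 dB

L(0) = 4000 · 1 / 1 = 4000
20 log₁₀(4000) ≈ 72.04 dB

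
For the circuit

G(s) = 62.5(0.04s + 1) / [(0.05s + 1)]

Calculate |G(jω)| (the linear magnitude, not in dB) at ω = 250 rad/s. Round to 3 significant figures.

At ω = 250 rad/s:
zero (1 + j250·0.04) = 1 + j10 → |·| ≈ 10.05, ∠ ≈ 84.29°
pole (1 + j250·0.05) = 1 + j12.5 → |·| ≈ 12.54, ∠ ≈ 85.43°
|G| = 62.5 · 10.05 / (12.54) ≈ 50.09

50.1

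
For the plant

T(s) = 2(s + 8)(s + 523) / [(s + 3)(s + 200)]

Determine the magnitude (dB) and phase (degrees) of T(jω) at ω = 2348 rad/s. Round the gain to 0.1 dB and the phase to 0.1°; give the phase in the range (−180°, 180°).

At s = jω = j2348:
zero (s+8): 8 + j2348 → |·| = √(8²+2348²) = √5513168 ≈ 2348, ∠ = arctan(2348/8) ≈ 89.80°
zero (s+523): 523 + j2348 → |·| = √(523²+2348²) = √5786633 ≈ 2405.5, ∠ = arctan(2348/523) ≈ 77.44°
pole (s+3): 3 + j2348 → |·| = √(3²+2348²) = √5513113 ≈ 2348, ∠ = arctan(2348/3) ≈ 89.93°
pole (s+200): 200 + j2348 → |·| = √(200²+2348²) = √5553104 ≈ 2356.5, ∠ = arctan(2348/200) ≈ 85.13°
|T| = 2 · 5.6481e+06 / 5.5331e+06 ≈ 2.0416
Gain = 20 log₁₀(2.0416) ≈ 6.20 dB
∠T = 167.24° − 175.06° = -7.82°

6.2 dB, -7.8°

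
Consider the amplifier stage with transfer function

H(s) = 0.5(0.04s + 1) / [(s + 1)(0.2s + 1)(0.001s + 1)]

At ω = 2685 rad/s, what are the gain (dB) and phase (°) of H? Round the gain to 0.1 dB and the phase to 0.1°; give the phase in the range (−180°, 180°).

At ω = 2685 rad/s:
zero (1 + j2685·0.04) = 1 + j107.4 → |·| ≈ 107.4, ∠ ≈ 89.47°
pole (1 + j2685·1) = 1 + j2685 → |·| ≈ 2685, ∠ ≈ 89.98°
pole (1 + j2685·0.2) = 1 + j537 → |·| ≈ 537, ∠ ≈ 89.89°
pole (1 + j2685·0.001) = 1 + j2.685 → |·| ≈ 2.8652, ∠ ≈ 69.57°
|H| = 0.5 · 107.4 / (2685 · 537 · 2.8652) ≈ 1.2999e-05
Gain = 20 log₁₀(1.2999e-05) ≈ -97.72 dB
∠H = (89.47°) − (89.98° + 89.89° + 69.57°) = -159.97°

-97.7 dB, -160.0°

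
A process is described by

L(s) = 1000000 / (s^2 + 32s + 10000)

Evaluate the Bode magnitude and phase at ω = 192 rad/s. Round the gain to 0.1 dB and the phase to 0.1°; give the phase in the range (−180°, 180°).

31.2 dB, -167.1°

At s = jω = j192:
quadratic: (j192)² + 32·j192 + 10000 = -26864 + j6144 → |·| ≈ 27558, ∠ ≈ 167.12°
|L| = 1000000 / 27558 ≈ 36.287
Gain = 20 log₁₀(36.287) ≈ 31.20 dB
∠L = 0.00° − 167.12° = -167.12°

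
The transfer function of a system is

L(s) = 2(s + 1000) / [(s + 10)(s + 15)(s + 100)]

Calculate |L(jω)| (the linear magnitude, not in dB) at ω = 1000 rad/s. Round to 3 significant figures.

2.81e-06

At s = jω = j1000:
zero (s+1000): 1000 + j1000 → |·| = √(1000²+1000²) = √2000000 ≈ 1414.2, ∠ = arctan(1000/1000) ≈ 45.00°
pole (s+10): 10 + j1000 → |·| = √(10²+1000²) = √1000100 ≈ 1000, ∠ = arctan(1000/10) ≈ 89.43°
pole (s+15): 15 + j1000 → |·| = √(15²+1000²) = √1000225 ≈ 1000.1, ∠ = arctan(1000/15) ≈ 89.14°
pole (s+100): 100 + j1000 → |·| = √(100²+1000²) = √1010000 ≈ 1005, ∠ = arctan(1000/100) ≈ 84.29°
|L| = 2 · 1414.2 / 1.0051e+09 ≈ 2.814e-06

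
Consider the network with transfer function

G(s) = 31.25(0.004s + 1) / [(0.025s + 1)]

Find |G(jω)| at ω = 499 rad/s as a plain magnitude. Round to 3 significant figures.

5.57

At ω = 499 rad/s:
zero (1 + j499·0.004) = 1 + j1.996 → |·| ≈ 2.2325, ∠ ≈ 63.39°
pole (1 + j499·0.025) = 1 + j12.475 → |·| ≈ 12.515, ∠ ≈ 85.42°
|G| = 31.25 · 2.2325 / (12.515) ≈ 5.5746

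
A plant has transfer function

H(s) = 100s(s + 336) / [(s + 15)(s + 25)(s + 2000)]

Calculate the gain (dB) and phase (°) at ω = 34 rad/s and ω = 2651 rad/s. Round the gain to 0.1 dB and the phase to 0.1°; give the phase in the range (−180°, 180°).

At s = jω = j34:
zero (s+336): 336 + j34 → |·| = √(336²+34²) = √114052 ≈ 337.72, ∠ = arctan(34/336) ≈ 5.78°
zero at origin: s = j34 → |·| = 34, ∠ = 90.00°
pole (s+15): 15 + j34 → |·| = √(15²+34²) = √1381 ≈ 37.162, ∠ = arctan(34/15) ≈ 66.19°
pole (s+25): 25 + j34 → |·| = √(25²+34²) = √1781 ≈ 42.202, ∠ = arctan(34/25) ≈ 53.67°
pole (s+2000): 2000 + j34 → |·| = √(2000²+34²) = √4001156 ≈ 2000.3, ∠ = arctan(34/2000) ≈ 0.97°
|H| = 100 · 11482 / 3.1371e+06 ≈ 0.36601
Gain = 20 log₁₀(0.36601) ≈ -8.73 dB
∠H = 95.78° − 120.83° = -25.05°

At s = jω = j2651:
zero (s+336): 336 + j2651 → |·| = √(336²+2651²) = √7140697 ≈ 2672.2, ∠ = arctan(2651/336) ≈ 82.78°
zero at origin: s = j2651 → |·| = 2651, ∠ = 90.00°
pole (s+15): 15 + j2651 → |·| = √(15²+2651²) = √7028026 ≈ 2651, ∠ = arctan(2651/15) ≈ 89.68°
pole (s+25): 25 + j2651 → |·| = √(25²+2651²) = √7028426 ≈ 2651.1, ∠ = arctan(2651/25) ≈ 89.46°
pole (s+2000): 2000 + j2651 → |·| = √(2000²+2651²) = √11027801 ≈ 3320.8, ∠ = arctan(2651/2000) ≈ 52.97°
|H| = 100 · 7.084e+06 / 2.3339e+10 ≈ 0.030353
Gain = 20 log₁₀(0.030353) ≈ -30.36 dB
∠H = 172.78° − 232.11° = -59.33°

ω = 34: -8.7 dB, -25.1°; ω = 2651: -30.4 dB, -59.3°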